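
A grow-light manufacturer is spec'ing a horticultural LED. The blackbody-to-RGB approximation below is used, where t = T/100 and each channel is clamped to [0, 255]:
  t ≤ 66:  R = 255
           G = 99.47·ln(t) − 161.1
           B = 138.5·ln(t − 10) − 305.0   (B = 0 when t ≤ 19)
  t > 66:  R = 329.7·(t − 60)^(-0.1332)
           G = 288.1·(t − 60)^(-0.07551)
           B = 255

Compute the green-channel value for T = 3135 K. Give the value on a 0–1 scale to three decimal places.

0.712

t = 3135/100 = 31.35; the t ≤ 66 branch applies.
G = 99.47·ln 31.35 − 161.1 = 99.47·3.4452 − 161.1 = 181.595.
On a 0–1 scale: 181.595/255 = 0.7121 → 0.712.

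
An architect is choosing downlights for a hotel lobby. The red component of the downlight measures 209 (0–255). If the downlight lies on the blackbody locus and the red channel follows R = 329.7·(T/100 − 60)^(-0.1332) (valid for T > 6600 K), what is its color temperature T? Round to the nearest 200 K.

9000 K

(t − 60)^(-0.1332) = 209/329.7 = 0.63391.
t − 60 = 0.63391^(1/-0.1332) = 0.63391^(-7.508) = 30.639, so t = 90.639.
T = 100·t = 9064 K → 9000 K to the nearest 200 K.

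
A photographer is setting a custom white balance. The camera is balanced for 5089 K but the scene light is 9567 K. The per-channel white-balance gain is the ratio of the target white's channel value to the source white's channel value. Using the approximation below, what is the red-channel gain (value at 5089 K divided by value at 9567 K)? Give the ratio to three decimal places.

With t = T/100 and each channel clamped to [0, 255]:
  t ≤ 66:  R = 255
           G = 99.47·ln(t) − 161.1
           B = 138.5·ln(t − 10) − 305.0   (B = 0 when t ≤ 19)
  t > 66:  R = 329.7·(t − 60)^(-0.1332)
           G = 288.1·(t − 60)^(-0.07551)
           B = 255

At 9567 K (t = 95.67):
  R = 329.7·(95.67 − 60)^(-0.1332) = 329.7·35.67^(-0.1332) = 329.7·0.62120 = 204.810.
At 5089 K (t = 50.89):
  R = 255 by definition for t ≤ 66.
Gain = 255.000 / 204.810 = 1.2451 → 1.245.

1.245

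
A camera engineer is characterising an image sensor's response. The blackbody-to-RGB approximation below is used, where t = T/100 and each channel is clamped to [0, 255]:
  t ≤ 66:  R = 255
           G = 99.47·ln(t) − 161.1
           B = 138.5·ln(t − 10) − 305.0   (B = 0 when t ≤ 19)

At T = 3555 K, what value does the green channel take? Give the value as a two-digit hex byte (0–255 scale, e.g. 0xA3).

t = 3555/100 = 35.55; the t ≤ 66 branch applies.
G = 99.47·ln 35.55 − 161.1 = 99.47·3.5709 − 161.1 = 194.101.
Rounded: 194; in hex, 0xC2.

0xC2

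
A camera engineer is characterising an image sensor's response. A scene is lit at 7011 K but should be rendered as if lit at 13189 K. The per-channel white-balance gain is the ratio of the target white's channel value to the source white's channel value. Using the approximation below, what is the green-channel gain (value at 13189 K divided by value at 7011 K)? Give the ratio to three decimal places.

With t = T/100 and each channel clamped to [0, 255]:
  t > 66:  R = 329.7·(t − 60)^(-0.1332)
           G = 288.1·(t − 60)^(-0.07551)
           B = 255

At 7011 K (t = 70.11):
  G = 288.1·(70.11 − 60)^(-0.07551) = 288.1·10.11^(-0.07551) = 288.1·0.83971 = 241.922.
At 13189 K (t = 131.89):
  G = 288.1·(131.89 − 60)^(-0.07551) = 288.1·71.89^(-0.07551) = 288.1·0.72411 = 208.615.
Gain = 208.615 / 241.922 = 0.8623 → 0.862.

0.862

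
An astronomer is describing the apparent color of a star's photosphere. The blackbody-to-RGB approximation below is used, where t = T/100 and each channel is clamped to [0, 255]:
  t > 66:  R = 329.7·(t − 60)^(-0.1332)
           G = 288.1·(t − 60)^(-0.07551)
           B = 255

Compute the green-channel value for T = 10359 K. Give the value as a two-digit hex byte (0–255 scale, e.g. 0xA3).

0xD9

t = 10359/100 = 103.59; the t > 66 branch applies.
G = 288.1·(103.59 − 60)^(-0.07551) = 288.1·43.59^(-0.07551) = 288.1·0.75199 = 216.647.
Rounded: 217; in hex, 0xD9.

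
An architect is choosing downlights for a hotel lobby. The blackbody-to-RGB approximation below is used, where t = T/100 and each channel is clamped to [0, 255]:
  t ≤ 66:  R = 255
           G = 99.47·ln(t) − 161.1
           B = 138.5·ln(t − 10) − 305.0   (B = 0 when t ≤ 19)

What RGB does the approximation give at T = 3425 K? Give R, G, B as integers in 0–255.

R=255, G=190, B=137

t = 3425/100 = 34.25; the t ≤ 66 branch applies.
R = 255 by definition for t ≤ 66.
G = 99.47·ln 34.25 − 161.1 = 99.47·3.5337 − 161.1 = 190.396.
B = 138.5·ln(34.25 − 10) − 305.0 = 138.5·ln 24.25 − 305.0 = 138.5·3.1884 − 305.0 = 136.596.
Rounded: (255, 190, 137).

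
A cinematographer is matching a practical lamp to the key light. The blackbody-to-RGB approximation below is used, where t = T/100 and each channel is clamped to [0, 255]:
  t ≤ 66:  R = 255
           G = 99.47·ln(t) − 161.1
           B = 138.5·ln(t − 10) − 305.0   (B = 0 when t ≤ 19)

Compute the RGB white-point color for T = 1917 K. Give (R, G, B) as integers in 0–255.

(255, 133, 2)

t = 1917/100 = 19.17; the t ≤ 66 branch applies.
R = 255 by definition for t ≤ 66.
G = 99.47·ln 19.17 − 161.1 = 99.47·2.9533 − 161.1 = 132.669.
B = 138.5·ln(19.17 − 10) − 305.0 = 138.5·ln 9.17 − 305.0 = 138.5·2.2159 − 305.0 = 1.907.
Rounded: (255, 133, 2).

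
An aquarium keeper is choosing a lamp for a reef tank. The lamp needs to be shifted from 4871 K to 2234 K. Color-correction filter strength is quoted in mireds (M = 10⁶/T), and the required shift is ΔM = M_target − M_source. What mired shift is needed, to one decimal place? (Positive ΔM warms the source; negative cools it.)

M_source = 10⁶/4871 = 205.297; M_target = 10⁶/2234 = 447.628.
ΔM = 447.628 − 205.297 = 242.331 → +242.3 mireds, a warming shift.

+242.3 mireds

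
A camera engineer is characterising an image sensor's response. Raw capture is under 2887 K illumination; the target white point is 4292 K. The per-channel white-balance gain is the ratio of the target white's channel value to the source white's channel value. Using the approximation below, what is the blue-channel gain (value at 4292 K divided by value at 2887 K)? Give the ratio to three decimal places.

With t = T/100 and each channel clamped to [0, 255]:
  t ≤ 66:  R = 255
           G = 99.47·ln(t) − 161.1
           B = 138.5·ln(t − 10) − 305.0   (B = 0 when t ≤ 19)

At 2887 K (t = 28.87):
  B = 138.5·ln(28.87 − 10) − 305.0 = 138.5·ln 18.87 − 305.0 = 138.5·2.9376 − 305.0 = 101.854.
At 4292 K (t = 42.92):
  B = 138.5·ln(42.92 − 10) − 305.0 = 138.5·ln 32.92 − 305.0 = 138.5·3.4941 − 305.0 = 178.930.
Gain = 178.930 / 101.854 = 1.7567 → 1.757.

1.757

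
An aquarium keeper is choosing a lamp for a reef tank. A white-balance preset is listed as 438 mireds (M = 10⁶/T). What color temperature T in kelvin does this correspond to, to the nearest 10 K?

2280 K

T = 10⁶ / 438 = 2283.11 K → 2280 K.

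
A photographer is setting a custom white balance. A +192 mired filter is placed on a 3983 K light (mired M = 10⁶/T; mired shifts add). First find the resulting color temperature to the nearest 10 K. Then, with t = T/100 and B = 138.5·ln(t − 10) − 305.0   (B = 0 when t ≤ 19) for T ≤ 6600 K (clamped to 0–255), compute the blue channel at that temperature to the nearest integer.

M_in = 10⁶/3983 = 251.07; M_out = 251.07 + (+192) = 443.07.
T_out = 10⁶/443.07 = 2257.0 K → 2260 K; t = 22.6.
B = 138.5·ln(22.6 − 10) − 305.0 = 138.5·ln 12.6 − 305.0 = 138.5·2.5337 − 305.0 = 45.917.
Rounded: 46.

46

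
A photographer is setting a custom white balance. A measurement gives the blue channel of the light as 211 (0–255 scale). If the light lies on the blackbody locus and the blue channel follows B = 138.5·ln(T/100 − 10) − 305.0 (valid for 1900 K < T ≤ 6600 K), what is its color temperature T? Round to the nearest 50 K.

ln(t − 10) = (211 + 305.0) / 138.5 = 3.7256.
t − 10 = e^3.7256 = 41.497, so t = 51.497.
T = 100·t = 5150 K → 5150 K to the nearest 50 K.

5150 K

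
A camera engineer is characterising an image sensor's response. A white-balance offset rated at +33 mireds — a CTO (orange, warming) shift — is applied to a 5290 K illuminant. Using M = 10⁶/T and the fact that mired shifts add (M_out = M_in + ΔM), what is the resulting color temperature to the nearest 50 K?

4500 K

M_in = 10⁶/5290 = 189.04 mireds.
M_out = 189.04 + (+33) = 222.04 mireds.
T_out = 10⁶/222.04 = 4503.8 K → 4500 K.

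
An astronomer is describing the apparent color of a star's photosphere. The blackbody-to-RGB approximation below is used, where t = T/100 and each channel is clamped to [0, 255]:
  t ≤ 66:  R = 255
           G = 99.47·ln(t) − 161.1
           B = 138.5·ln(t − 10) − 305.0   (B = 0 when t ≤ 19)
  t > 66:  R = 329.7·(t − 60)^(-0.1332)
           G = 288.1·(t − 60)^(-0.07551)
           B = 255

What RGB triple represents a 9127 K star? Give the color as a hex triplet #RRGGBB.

#D0DEFF

t = 9127/100 = 91.27; the t > 66 branch applies.
R = 329.7·(91.27 − 60)^(-0.1332) = 329.7·31.27^(-0.1332) = 329.7·0.63219 = 208.434.
G = 288.1·(91.27 − 60)^(-0.07551) = 288.1·31.27^(-0.07551) = 288.1·0.77109 = 222.150.
B = 255 by definition for t > 66.
Rounded: (208, 222, 255).
In hex: #D0DEFF.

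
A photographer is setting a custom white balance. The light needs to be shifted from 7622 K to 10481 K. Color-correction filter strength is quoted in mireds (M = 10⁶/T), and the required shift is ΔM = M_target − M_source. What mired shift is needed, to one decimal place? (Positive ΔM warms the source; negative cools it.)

-35.8 mireds

M_source = 10⁶/7622 = 131.199; M_target = 10⁶/10481 = 95.411.
ΔM = 95.411 − 131.199 = -35.788 → -35.8 mireds, a cooling shift.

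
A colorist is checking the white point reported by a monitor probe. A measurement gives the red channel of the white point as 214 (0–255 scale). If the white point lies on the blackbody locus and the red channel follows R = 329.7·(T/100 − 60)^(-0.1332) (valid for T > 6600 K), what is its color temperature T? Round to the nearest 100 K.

(t − 60)^(-0.1332) = 214/329.7 = 0.64907.
t − 60 = 0.64907^(1/-0.1332) = 0.64907^(-7.508) = 25.657, so t = 85.657.
T = 100·t = 8566 K → 8600 K to the nearest 100 K.

8600 K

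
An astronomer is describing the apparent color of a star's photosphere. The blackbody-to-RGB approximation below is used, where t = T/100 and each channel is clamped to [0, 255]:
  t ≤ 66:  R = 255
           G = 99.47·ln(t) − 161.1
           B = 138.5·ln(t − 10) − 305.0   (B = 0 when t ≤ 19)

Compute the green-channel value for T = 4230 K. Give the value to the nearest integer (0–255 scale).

211

t = 4230/100 = 42.3; the t ≤ 66 branch applies.
G = 99.47·ln 42.3 − 161.1 = 99.47·3.7448 − 161.1 = 211.394.
Rounded: 211.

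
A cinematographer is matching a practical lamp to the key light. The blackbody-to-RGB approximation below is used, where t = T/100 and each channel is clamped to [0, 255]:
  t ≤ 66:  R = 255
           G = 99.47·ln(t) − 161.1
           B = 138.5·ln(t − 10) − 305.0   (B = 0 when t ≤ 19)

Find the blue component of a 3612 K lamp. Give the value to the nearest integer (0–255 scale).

147

t = 3612/100 = 36.12; the t ≤ 66 branch applies.
B = 138.5·ln(36.12 − 10) − 305.0 = 138.5·ln 26.12 − 305.0 = 138.5·3.2627 − 305.0 = 146.884.
Rounded: 147.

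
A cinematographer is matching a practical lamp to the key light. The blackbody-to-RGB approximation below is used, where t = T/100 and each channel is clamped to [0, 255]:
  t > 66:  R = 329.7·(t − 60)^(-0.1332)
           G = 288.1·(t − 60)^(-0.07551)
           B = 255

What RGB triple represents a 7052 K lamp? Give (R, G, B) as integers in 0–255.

(241, 241, 255)

t = 7052/100 = 70.52; the t > 66 branch applies.
R = 329.7·(70.52 − 60)^(-0.1332) = 329.7·10.52^(-0.1332) = 329.7·0.73092 = 240.983.
G = 288.1·(70.52 − 60)^(-0.07551) = 288.1·10.52^(-0.07551) = 288.1·0.83720 = 241.196.
B = 255 by definition for t > 66.
Rounded: (241, 241, 255).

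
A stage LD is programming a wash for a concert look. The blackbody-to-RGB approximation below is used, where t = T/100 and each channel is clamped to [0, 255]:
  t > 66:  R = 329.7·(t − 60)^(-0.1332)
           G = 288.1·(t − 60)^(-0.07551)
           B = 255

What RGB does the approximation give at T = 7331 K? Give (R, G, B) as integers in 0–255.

(234, 237, 255)

t = 7331/100 = 73.31; the t > 66 branch applies.
R = 329.7·(73.31 − 60)^(-0.1332) = 329.7·13.31^(-0.1332) = 329.7·0.70837 = 233.549.
G = 288.1·(73.31 − 60)^(-0.07551) = 288.1·13.31^(-0.07551) = 288.1·0.82246 = 236.950.
B = 255 by definition for t > 66.
Rounded: (234, 237, 255).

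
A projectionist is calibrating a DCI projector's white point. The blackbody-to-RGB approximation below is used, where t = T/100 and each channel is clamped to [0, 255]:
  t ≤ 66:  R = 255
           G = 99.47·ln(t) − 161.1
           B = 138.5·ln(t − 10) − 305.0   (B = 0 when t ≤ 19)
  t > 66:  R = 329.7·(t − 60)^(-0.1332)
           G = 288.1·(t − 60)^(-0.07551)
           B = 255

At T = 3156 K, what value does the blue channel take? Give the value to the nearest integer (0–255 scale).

t = 3156/100 = 31.56; the t ≤ 66 branch applies.
B = 138.5·ln(31.56 − 10) − 305.0 = 138.5·ln 21.56 − 305.0 = 138.5·3.0708 − 305.0 = 120.311.
Rounded: 120.

120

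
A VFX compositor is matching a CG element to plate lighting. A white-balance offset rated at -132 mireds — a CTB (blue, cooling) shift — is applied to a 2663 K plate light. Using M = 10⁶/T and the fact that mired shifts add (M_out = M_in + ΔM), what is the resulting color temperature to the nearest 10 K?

4110 K

M_in = 10⁶/2663 = 375.52 mireds.
M_out = 375.52 + (-132) = 243.52 mireds.
T_out = 10⁶/243.52 = 4106.5 K → 4110 K.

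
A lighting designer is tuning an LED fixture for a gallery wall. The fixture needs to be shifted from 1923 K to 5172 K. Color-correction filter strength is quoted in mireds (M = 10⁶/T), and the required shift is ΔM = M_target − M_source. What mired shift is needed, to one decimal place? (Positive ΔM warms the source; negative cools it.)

-326.7 mireds

M_source = 10⁶/1923 = 520.021; M_target = 10⁶/5172 = 193.349.
ΔM = 193.349 − 520.021 = -326.672 → -326.7 mireds, a cooling shift.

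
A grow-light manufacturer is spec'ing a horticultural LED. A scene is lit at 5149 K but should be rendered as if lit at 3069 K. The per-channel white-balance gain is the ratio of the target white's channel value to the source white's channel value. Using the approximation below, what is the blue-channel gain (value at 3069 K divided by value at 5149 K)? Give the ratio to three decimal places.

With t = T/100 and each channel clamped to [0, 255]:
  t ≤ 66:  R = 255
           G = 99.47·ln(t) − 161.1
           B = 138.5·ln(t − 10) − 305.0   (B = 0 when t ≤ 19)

0.543

At 5149 K (t = 51.49):
  B = 138.5·ln(51.49 − 10) − 305.0 = 138.5·ln 41.49 − 305.0 = 138.5·3.7255 − 305.0 = 210.975.
At 3069 K (t = 30.69):
  B = 138.5·ln(30.69 − 10) − 305.0 = 138.5·ln 20.69 − 305.0 = 138.5·3.0297 − 305.0 = 114.607.
Gain = 114.607 / 210.975 = 0.5432 → 0.543.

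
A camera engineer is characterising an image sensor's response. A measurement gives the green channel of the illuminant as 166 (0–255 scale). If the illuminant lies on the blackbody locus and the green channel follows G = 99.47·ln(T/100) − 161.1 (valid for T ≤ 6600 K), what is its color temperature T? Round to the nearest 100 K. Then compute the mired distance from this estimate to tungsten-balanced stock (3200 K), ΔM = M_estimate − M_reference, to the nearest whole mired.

+58 mireds

ln t = (166 + 161.1) / 99.47 = 3.2884.
t = e^3.2884 = 26.801.
T = 100·t = 2680 K → 2700 K to the nearest 100 K.
M_estimate = 10⁶/2700 = 370.37; M_reference = 10⁶/3200 = 312.50.
ΔM = 370.37 − 312.50 = 57.87 → +58 mireds.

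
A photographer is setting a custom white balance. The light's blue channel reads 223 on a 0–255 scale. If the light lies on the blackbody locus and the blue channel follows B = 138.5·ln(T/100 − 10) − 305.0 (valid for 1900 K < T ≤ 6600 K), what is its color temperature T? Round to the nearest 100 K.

ln(t − 10) = (223 + 305.0) / 138.5 = 3.8123.
t − 10 = e^3.8123 = 45.253, so t = 55.253.
T = 100·t = 5525 K → 5500 K to the nearest 100 K.

5500 K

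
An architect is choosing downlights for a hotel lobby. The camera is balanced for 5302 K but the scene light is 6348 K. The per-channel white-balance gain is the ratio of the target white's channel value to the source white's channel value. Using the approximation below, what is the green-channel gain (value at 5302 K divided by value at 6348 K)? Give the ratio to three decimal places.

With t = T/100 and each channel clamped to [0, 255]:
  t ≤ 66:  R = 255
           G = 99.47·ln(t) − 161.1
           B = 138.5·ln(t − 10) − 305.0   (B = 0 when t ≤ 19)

At 6348 K (t = 63.48):
  G = 99.47·ln 63.48 − 161.1 = 99.47·4.1507 − 161.1 = 251.773.
At 5302 K (t = 53.02):
  G = 99.47·ln 53.02 − 161.1 = 99.47·3.9707 − 161.1 = 233.862.
Gain = 233.862 / 251.773 = 0.9289 → 0.929.

0.929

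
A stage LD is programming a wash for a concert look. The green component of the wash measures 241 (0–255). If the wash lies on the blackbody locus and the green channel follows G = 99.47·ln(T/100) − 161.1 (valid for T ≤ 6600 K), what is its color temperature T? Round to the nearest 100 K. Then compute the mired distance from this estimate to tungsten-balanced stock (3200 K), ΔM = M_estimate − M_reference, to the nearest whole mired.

-137 mireds

ln t = (241 + 161.1) / 99.47 = 4.0424.
t = e^4.0424 = 56.964.
T = 100·t = 5696 K → 5700 K to the nearest 100 K.
M_estimate = 10⁶/5700 = 175.44; M_reference = 10⁶/3200 = 312.50.
ΔM = 175.44 − 312.50 = -137.06 → -137 mireds.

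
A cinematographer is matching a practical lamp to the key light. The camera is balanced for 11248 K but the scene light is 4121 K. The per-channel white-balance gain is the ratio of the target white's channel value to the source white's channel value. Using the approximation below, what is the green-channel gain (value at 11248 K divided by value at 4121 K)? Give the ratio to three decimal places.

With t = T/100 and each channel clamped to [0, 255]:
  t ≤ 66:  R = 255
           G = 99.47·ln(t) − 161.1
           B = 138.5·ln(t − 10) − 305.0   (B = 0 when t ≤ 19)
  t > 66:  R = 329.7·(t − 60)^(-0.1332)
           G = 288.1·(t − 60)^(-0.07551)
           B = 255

At 4121 K (t = 41.21):
  G = 99.47·ln 41.21 − 161.1 = 99.47·3.7187 − 161.1 = 208.797.
At 11248 K (t = 112.48):
  G = 288.1·(112.48 − 60)^(-0.07551) = 288.1·52.48^(-0.07551) = 288.1·0.74152 = 213.632.
Gain = 213.632 / 208.797 = 1.0232 → 1.023.

1.023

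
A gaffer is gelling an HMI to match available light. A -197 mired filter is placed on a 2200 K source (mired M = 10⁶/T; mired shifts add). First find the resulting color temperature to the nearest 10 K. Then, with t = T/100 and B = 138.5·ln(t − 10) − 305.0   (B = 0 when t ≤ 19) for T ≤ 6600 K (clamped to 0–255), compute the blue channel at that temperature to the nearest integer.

M_in = 10⁶/2200 = 454.55; M_out = 454.55 + (-197) = 257.55.
T_out = 10⁶/257.55 = 3882.8 K → 3880 K; t = 38.8.
B = 138.5·ln(38.8 − 10) − 305.0 = 138.5·ln 28.8 − 305.0 = 138.5·3.3604 − 305.0 = 160.412.
Rounded: 160.

160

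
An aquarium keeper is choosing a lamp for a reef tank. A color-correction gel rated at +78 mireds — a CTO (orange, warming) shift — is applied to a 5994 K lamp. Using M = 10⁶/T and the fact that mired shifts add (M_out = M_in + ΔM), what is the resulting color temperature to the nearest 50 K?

M_in = 10⁶/5994 = 166.83 mireds.
M_out = 166.83 + (+78) = 244.83 mireds.
T_out = 10⁶/244.83 = 4084.4 K → 4100 K.

4100 K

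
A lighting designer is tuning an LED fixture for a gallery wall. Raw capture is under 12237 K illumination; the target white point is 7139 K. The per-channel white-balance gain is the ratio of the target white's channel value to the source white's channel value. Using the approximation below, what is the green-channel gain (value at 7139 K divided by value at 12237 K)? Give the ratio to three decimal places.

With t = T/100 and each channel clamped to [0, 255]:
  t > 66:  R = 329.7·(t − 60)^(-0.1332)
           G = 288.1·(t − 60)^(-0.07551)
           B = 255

At 12237 K (t = 122.37):
  G = 288.1·(122.37 − 60)^(-0.07551) = 288.1·62.37^(-0.07551) = 288.1·0.73192 = 210.865.
At 7139 K (t = 71.39):
  G = 288.1·(71.39 − 60)^(-0.07551) = 288.1·11.39^(-0.07551) = 288.1·0.83219 = 239.754.
Gain = 239.754 / 210.865 = 1.1370 → 1.137.

1.137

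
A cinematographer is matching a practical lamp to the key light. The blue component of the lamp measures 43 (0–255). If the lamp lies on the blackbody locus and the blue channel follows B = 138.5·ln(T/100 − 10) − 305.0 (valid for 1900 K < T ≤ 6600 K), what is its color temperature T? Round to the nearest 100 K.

2200 K

ln(t − 10) = (43 + 305.0) / 138.5 = 2.5126.
t − 10 = e^2.5126 = 12.337, so t = 22.337.
T = 100·t = 2234 K → 2200 K to the nearest 100 K.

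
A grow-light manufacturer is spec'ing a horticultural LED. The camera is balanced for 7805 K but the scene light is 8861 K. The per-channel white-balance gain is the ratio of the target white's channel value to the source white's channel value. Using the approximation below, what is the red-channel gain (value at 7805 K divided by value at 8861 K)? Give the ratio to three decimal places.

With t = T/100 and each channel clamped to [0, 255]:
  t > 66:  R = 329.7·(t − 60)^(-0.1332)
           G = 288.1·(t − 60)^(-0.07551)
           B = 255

1.063

At 8861 K (t = 88.61):
  R = 329.7·(88.61 − 60)^(-0.1332) = 329.7·28.61^(-0.1332) = 329.7·0.63972 = 210.917.
At 7805 K (t = 78.05):
  R = 329.7·(78.05 − 60)^(-0.1332) = 329.7·18.05^(-0.1332) = 329.7·0.68020 = 224.262.
Gain = 224.262 / 210.917 = 1.0633 → 1.063.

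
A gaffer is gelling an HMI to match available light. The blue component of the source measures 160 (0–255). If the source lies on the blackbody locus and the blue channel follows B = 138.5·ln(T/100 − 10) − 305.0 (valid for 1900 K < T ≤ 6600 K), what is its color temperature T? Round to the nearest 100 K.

3900 K

ln(t − 10) = (160 + 305.0) / 138.5 = 3.3574.
t − 10 = e^3.3574 = 28.714, so t = 38.714.
T = 100·t = 3871 K → 3900 K to the nearest 100 K.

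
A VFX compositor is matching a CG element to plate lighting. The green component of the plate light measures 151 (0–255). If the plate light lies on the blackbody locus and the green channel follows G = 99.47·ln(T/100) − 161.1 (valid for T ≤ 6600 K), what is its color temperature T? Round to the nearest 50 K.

2300 K

ln t = (151 + 161.1) / 99.47 = 3.1376.
t = e^3.1376 = 23.049.
T = 100·t = 2305 K → 2300 K to the nearest 50 K.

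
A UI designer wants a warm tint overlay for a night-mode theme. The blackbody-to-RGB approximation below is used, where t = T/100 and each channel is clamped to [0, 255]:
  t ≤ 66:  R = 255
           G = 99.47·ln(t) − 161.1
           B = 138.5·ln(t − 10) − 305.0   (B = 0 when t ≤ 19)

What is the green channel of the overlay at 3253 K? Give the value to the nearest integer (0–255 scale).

t = 3253/100 = 32.53; the t ≤ 66 branch applies.
G = 99.47·ln 32.53 − 161.1 = 99.47·3.4822 − 161.1 = 185.271.
Rounded: 185.

185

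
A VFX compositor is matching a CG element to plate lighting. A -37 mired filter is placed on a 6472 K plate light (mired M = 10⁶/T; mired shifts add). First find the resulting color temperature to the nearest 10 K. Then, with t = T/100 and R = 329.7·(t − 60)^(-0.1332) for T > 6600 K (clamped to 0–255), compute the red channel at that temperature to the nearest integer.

M_in = 10⁶/6472 = 154.51; M_out = 154.51 + (-37) = 117.51.
T_out = 10⁶/117.51 = 8509.8 K → 8510 K; t = 85.1.
R = 329.7·(85.1 − 60)^(-0.1332) = 329.7·25.1^(-0.1332) = 329.7·0.65097 = 214.626.
Rounded: 215.

215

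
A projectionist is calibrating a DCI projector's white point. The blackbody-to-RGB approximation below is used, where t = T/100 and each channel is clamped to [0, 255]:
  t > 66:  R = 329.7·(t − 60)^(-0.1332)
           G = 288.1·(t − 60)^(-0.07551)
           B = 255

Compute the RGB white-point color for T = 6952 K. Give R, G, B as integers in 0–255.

R=244, G=243, B=255

t = 6952/100 = 69.52; the t > 66 branch applies.
R = 329.7·(69.52 − 60)^(-0.1332) = 329.7·9.52^(-0.1332) = 329.7·0.74071 = 244.211.
G = 288.1·(69.52 − 60)^(-0.07551) = 288.1·9.52^(-0.07551) = 288.1·0.84354 = 243.022.
B = 255 by definition for t > 66.
Rounded: (244, 243, 255).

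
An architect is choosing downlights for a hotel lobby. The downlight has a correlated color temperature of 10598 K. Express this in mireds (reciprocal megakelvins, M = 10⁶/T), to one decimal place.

94.4 mireds

M = 10⁶ / 10598 = 94.357 → 94.4 mireds.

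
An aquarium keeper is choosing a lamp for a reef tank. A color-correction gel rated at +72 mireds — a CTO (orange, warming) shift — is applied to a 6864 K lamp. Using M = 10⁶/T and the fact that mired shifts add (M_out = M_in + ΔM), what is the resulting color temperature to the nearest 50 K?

M_in = 10⁶/6864 = 145.69 mireds.
M_out = 145.69 + (+72) = 217.69 mireds.
T_out = 10⁶/217.69 = 4593.7 K → 4600 K.

4600 K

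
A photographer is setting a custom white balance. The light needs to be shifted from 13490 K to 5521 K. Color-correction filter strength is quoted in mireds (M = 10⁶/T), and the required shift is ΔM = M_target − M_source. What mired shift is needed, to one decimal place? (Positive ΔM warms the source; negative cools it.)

+107.0 mireds

M_source = 10⁶/13490 = 74.129; M_target = 10⁶/5521 = 181.127.
ΔM = 181.127 − 74.129 = 106.998 → +107.0 mireds, a warming shift.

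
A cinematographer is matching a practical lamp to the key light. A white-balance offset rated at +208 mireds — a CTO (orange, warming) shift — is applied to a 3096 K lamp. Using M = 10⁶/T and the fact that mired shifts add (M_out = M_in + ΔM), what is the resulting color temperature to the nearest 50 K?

M_in = 10⁶/3096 = 323.00 mireds.
M_out = 323.00 + (+208) = 531.00 mireds.
T_out = 10⁶/531.00 = 1883.2 K → 1900 K.

1900 K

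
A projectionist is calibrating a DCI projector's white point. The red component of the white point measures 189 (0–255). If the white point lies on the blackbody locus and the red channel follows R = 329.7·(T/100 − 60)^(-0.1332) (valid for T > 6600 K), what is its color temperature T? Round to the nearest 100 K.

(t − 60)^(-0.1332) = 189/329.7 = 0.57325.
t − 60 = 0.57325^(1/-0.1332) = 0.57325^(-7.508) = 65.199, so t = 125.199.
T = 100·t = 12520 K → 12500 K to the nearest 100 K.

12500 K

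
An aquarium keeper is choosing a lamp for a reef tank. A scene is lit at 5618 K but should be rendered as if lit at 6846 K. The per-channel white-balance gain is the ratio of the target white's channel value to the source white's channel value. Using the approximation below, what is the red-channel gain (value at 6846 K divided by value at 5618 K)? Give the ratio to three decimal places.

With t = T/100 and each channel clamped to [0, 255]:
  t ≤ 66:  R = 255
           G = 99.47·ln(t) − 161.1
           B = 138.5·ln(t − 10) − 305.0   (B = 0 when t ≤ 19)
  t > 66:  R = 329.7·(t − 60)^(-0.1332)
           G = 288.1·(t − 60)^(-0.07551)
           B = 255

At 5618 K (t = 56.18):
  R = 255 by definition for t ≤ 66.
At 6846 K (t = 68.46):
  R = 329.7·(68.46 − 60)^(-0.1332) = 329.7·8.46^(-0.1332) = 329.7·0.75244 = 248.081.
Gain = 248.081 / 255.000 = 0.9729 → 0.973.

0.973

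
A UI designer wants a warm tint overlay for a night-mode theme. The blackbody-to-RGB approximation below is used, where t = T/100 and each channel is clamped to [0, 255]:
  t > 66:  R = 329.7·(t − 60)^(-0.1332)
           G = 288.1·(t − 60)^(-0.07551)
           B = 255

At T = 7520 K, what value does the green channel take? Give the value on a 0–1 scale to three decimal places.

0.920

t = 7520/100 = 75.2; the t > 66 branch applies.
G = 288.1·(75.2 − 60)^(-0.07551) = 288.1·15.2^(-0.07551) = 288.1·0.81425 = 234.586.
On a 0–1 scale: 234.586/255 = 0.9199 → 0.920.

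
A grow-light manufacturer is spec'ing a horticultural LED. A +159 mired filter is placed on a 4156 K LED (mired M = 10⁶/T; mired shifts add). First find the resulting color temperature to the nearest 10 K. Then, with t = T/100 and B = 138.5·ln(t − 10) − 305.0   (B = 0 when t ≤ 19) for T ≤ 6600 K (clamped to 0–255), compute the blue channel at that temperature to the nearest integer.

70

M_in = 10⁶/4156 = 240.62; M_out = 240.62 + (+159) = 399.62.
T_out = 10⁶/399.62 = 2502.4 K → 2500 K; t = 25.
B = 138.5·ln(25 − 10) − 305.0 = 138.5·ln 15 − 305.0 = 138.5·2.7081 − 305.0 = 70.065.
Rounded: 70.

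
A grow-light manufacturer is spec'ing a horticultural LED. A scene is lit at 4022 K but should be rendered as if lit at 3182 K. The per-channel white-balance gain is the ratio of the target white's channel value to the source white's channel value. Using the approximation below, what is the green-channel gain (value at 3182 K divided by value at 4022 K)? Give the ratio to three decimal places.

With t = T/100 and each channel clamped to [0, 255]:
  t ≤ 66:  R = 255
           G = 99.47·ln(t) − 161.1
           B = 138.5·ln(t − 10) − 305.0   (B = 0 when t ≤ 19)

At 4022 K (t = 40.22):
  G = 99.47·ln 40.22 − 161.1 = 99.47·3.6944 − 161.1 = 206.378.
At 3182 K (t = 31.82):
  G = 99.47·ln 31.82 − 161.1 = 99.47·3.4601 − 161.1 = 183.076.
Gain = 183.076 / 206.378 = 0.8871 → 0.887.

0.887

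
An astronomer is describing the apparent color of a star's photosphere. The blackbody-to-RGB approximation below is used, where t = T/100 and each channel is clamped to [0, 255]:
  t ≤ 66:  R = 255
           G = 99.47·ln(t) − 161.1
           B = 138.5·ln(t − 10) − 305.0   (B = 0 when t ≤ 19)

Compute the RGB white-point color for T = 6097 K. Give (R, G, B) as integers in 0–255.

(255, 248, 239)

t = 6097/100 = 60.97; the t ≤ 66 branch applies.
R = 255 by definition for t ≤ 66.
G = 99.47·ln 60.97 − 161.1 = 99.47·4.1104 − 161.1 = 247.760.
B = 138.5·ln(60.97 − 10) − 305.0 = 138.5·ln 50.97 − 305.0 = 138.5·3.9312 − 305.0 = 239.476.
Rounded: (255, 248, 239).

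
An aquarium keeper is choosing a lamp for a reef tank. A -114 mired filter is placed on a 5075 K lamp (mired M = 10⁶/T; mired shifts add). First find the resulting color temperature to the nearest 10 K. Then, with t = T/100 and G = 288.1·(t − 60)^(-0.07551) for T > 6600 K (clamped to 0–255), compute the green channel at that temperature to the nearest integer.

211

M_in = 10⁶/5075 = 197.04; M_out = 197.04 + (-114) = 83.04.
T_out = 10⁶/83.04 = 12041.8 K → 12040 K; t = 120.4.
G = 288.1·(120.4 − 60)^(-0.07551) = 288.1·60.4^(-0.07551) = 288.1·0.73369 = 211.377.
Rounded: 211.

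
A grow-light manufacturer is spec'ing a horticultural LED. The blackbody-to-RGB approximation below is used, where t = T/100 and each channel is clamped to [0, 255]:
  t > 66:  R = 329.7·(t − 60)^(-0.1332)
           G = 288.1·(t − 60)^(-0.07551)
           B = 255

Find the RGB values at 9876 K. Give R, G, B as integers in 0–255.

R=203, G=219, B=255

t = 9876/100 = 98.76; the t > 66 branch applies.
R = 329.7·(98.76 − 60)^(-0.1332) = 329.7·38.76^(-0.1332) = 329.7·0.61437 = 202.557.
G = 288.1·(98.76 − 60)^(-0.07551) = 288.1·38.76^(-0.07551) = 288.1·0.75868 = 218.577.
B = 255 by definition for t > 66.
Rounded: (203, 219, 255).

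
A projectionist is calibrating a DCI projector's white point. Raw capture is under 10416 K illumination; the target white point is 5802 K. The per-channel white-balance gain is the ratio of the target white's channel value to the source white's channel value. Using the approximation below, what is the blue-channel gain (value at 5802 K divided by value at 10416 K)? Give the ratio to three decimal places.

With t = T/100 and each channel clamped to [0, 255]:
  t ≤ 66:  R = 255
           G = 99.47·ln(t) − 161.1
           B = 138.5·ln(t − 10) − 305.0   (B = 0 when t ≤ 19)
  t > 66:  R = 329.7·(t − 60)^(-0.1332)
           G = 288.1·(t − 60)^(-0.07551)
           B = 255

0.907

At 10416 K (t = 104.16):
  B = 255 by definition for t > 66.
At 5802 K (t = 58.02):
  B = 138.5·ln(58.02 − 10) − 305.0 = 138.5·ln 48.02 − 305.0 = 138.5·3.8716 − 305.0 = 231.219.
Gain = 231.219 / 255.000 = 0.9067 → 0.907.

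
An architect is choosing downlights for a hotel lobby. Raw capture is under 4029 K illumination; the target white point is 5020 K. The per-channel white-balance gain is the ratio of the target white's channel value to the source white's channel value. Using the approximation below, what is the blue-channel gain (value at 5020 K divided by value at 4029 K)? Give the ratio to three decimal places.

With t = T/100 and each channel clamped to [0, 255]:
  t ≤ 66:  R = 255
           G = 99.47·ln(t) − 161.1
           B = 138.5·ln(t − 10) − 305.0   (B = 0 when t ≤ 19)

1.234

At 4029 K (t = 40.29):
  B = 138.5·ln(40.29 − 10) − 305.0 = 138.5·ln 30.29 − 305.0 = 138.5·3.4108 − 305.0 = 167.398.
At 5020 K (t = 50.2):
  B = 138.5·ln(50.2 − 10) − 305.0 = 138.5·ln 40.2 − 305.0 = 138.5·3.6939 − 305.0 = 206.601.
Gain = 206.601 / 167.398 = 1.2342 → 1.234.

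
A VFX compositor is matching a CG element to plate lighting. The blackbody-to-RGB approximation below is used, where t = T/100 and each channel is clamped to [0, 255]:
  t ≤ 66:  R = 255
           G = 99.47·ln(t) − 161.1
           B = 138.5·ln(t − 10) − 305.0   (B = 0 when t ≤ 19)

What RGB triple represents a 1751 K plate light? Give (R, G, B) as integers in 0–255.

(255, 124, 0)

t = 1751/100 = 17.51; the t ≤ 66 branch applies.
R = 255 by definition for t ≤ 66.
G = 99.47·ln 17.51 − 161.1 = 99.47·2.8628 − 161.1 = 123.660.
t = 17.51 ≤ 19, so B = 0.
Rounded: (255, 124, 0).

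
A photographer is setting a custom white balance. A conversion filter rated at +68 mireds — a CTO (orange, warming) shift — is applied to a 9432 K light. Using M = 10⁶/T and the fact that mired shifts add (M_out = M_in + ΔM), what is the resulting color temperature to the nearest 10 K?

M_in = 10⁶/9432 = 106.02 mireds.
M_out = 106.02 + (+68) = 174.02 mireds.
T_out = 10⁶/174.02 = 5746.4 K → 5750 K.

5750 K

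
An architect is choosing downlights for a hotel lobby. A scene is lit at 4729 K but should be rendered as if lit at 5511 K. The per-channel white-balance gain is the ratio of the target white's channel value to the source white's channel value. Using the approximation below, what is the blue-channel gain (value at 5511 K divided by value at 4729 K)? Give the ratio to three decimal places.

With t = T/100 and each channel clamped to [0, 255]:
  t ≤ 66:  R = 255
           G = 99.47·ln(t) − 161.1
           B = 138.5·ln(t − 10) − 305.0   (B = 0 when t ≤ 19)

1.134

At 4729 K (t = 47.29):
  B = 138.5·ln(47.29 − 10) − 305.0 = 138.5·ln 37.29 − 305.0 = 138.5·3.6187 − 305.0 = 196.193.
At 5511 K (t = 55.11):
  B = 138.5·ln(55.11 − 10) − 305.0 = 138.5·ln 45.11 − 305.0 = 138.5·3.8091 − 305.0 = 222.561.
Gain = 222.561 / 196.193 = 1.1344 → 1.134.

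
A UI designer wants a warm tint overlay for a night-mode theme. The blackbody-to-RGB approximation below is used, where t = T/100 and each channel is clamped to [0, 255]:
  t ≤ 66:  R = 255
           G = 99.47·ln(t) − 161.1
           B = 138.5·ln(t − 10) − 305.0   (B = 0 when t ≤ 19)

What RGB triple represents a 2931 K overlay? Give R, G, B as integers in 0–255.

t = 2931/100 = 29.31; the t ≤ 66 branch applies.
R = 255 by definition for t ≤ 66.
G = 99.47·ln 29.31 − 161.1 = 99.47·3.3779 − 161.1 = 174.903.
B = 138.5·ln(29.31 − 10) − 305.0 = 138.5·ln 19.31 − 305.0 = 138.5·2.9606 − 305.0 = 105.046.
Rounded: (255, 175, 105).

R=255, G=175, B=105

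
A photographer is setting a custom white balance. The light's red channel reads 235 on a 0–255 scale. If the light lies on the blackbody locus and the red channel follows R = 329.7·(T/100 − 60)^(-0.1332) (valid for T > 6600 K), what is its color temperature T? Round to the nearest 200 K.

(t − 60)^(-0.1332) = 235/329.7 = 0.71277.
t − 60 = 0.71277^(1/-0.1332) = 0.71277^(-7.508) = 12.705, so t = 72.705.
T = 100·t = 7271 K → 7200 K to the nearest 200 K.

7200 K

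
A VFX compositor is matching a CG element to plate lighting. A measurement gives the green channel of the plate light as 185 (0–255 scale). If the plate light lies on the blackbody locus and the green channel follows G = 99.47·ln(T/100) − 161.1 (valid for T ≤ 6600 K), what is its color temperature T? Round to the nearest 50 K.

ln t = (185 + 161.1) / 99.47 = 3.4794.
t = e^3.4794 = 32.442.
T = 100·t = 3244 K → 3250 K to the nearest 50 K.

3250 K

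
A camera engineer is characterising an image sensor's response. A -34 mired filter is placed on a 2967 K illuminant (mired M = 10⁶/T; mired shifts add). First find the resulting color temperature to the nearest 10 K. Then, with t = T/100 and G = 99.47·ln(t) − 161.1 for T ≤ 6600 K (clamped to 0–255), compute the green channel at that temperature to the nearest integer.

187

M_in = 10⁶/2967 = 337.04; M_out = 337.04 + (-34) = 303.04.
T_out = 10⁶/303.04 = 3299.9 K → 3300 K; t = 33.
G = 99.47·ln 33 − 161.1 = 99.47·3.4965 − 161.1 = 186.698.
Rounded: 187.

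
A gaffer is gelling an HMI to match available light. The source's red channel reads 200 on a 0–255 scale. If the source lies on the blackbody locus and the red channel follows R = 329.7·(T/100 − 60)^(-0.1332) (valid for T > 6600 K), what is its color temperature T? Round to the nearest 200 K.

10200 K

(t − 60)^(-0.1332) = 200/329.7 = 0.60661.
t − 60 = 0.60661^(1/-0.1332) = 0.60661^(-7.508) = 42.638, so t = 102.638.
T = 100·t = 10264 K → 10200 K to the nearest 200 K.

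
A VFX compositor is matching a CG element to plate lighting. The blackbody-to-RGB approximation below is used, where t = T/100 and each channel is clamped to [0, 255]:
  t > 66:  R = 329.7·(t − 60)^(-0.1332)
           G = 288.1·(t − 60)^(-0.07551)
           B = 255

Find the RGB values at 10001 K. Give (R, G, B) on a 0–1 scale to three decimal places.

(0.791, 0.855, 1.000)

t = 10001/100 = 100.01; the t > 66 branch applies.
R = 329.7·(100.01 − 60)^(-0.1332) = 329.7·40.01^(-0.1332) = 329.7·0.61177 = 201.702.
G = 288.1·(100.01 − 60)^(-0.07551) = 288.1·40.01^(-0.07551) = 288.1·0.75687 = 218.054.
B = 255 by definition for t > 66.
Dividing each by 255: (0.7910, 0.8551, 1.0000) → (0.791, 0.855, 1.000).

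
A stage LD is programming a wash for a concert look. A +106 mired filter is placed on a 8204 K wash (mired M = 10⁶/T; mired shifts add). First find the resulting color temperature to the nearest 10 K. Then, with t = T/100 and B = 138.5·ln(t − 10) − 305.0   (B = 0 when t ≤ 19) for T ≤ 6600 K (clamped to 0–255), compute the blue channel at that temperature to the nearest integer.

183

M_in = 10⁶/8204 = 121.89; M_out = 121.89 + (+106) = 227.89.
T_out = 10⁶/227.89 = 4388.0 K → 4390 K; t = 43.9.
B = 138.5·ln(43.9 − 10) − 305.0 = 138.5·ln 33.9 − 305.0 = 138.5·3.5234 − 305.0 = 182.993.
Rounded: 183.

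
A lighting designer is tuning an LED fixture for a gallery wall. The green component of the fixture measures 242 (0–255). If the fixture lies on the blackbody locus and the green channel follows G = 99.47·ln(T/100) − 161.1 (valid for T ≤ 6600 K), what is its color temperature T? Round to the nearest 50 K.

5750 K

ln t = (242 + 161.1) / 99.47 = 4.0525.
t = e^4.0525 = 57.540.
T = 100·t = 5754 K → 5750 K to the nearest 50 K.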